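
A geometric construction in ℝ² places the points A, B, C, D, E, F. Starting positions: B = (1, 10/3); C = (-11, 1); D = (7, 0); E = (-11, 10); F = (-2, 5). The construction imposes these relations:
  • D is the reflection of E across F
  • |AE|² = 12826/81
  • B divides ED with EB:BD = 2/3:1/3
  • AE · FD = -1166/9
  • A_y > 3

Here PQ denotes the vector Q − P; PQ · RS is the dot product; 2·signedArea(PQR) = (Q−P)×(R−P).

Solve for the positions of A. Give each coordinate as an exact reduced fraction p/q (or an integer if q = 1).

A = (0, 35/9)

1. A_x = 0  [line -9·x + 5·y + -175/9 = 0 ∩ |AE|² = 12826/81]
2. A_y = 35/9  [line -9·x + 5·y + -175/9 = 0 ∩ |AE|² = 12826/81]
   → A = (0, 35/9)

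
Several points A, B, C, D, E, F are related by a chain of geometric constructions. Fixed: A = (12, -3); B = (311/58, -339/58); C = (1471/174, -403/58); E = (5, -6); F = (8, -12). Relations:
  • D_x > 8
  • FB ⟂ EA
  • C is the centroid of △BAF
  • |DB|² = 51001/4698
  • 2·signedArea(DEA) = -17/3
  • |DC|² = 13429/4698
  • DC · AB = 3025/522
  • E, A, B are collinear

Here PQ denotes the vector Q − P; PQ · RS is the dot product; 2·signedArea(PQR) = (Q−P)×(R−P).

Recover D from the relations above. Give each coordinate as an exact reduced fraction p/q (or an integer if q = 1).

1. D_x = 2246/261  [2·signedArea(DEA) = -17/3 ∩ DC · AB = 3025/522]
2. D_y = -458/87  [2·signedArea(DEA) = -17/3 ∩ DC · AB = 3025/522]
   → D = (2246/261, -458/87)

D = (2246/261, -458/87)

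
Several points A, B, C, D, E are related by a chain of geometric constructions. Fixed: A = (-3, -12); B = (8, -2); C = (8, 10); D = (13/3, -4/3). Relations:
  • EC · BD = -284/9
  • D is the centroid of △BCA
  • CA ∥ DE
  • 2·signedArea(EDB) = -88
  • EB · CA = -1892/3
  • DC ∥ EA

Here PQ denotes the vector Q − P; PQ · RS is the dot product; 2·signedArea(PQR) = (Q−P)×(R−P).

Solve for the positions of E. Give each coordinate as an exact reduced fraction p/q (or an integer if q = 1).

1. E_x = -20/3  [DC ∥ EA ∩ CA ∥ DE]
2. E_y = -70/3  [DC ∥ EA ∩ CA ∥ DE]
   → E = (-20/3, -70/3)

E = (-20/3, -70/3)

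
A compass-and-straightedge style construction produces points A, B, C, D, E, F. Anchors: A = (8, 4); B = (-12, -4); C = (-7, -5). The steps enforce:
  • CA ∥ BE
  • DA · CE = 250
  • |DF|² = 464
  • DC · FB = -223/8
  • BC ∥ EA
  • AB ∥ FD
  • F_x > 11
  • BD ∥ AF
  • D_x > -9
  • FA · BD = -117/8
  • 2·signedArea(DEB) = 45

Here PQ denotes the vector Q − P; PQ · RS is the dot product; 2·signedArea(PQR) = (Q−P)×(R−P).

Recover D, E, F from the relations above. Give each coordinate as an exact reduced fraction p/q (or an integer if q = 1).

D = (-33/4, -19/4)
E = (3, 5)
F = (47/4, 13/4)

1. E_x = 3  [BC ∥ EA ∩ CA ∥ BE]
2. E_y = 5  [BC ∥ EA ∩ CA ∥ BE]
   → E = (3, 5)
3. D_x = -33/4  [2·signedArea(DEB) = 45 ∩ DA · CE = 250]
4. D_y = -19/4  [2·signedArea(DEB) = 45 ∩ DA · CE = 250]
   → D = (-33/4, -19/4)
5. F_x = 47/4  [AB ∥ FD ∩ BD ∥ AF]
6. F_y = 13/4  [AB ∥ FD ∩ BD ∥ AF]
   → F = (47/4, 13/4)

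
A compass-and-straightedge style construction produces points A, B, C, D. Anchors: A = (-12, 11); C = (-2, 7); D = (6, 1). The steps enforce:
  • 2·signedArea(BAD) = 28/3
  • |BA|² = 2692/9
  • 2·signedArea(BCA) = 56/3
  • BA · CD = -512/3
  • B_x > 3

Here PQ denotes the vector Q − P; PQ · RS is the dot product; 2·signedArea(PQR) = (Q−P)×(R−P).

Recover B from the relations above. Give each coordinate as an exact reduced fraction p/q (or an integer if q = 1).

1. B_x = 10/3  [2·signedArea(BCA) = 56/3 ∩ 2·signedArea(BAD) = 28/3]
2. B_y = 3  [2·signedArea(BCA) = 56/3 ∩ 2·signedArea(BAD) = 28/3]
   → B = (10/3, 3)

B = (10/3, 3)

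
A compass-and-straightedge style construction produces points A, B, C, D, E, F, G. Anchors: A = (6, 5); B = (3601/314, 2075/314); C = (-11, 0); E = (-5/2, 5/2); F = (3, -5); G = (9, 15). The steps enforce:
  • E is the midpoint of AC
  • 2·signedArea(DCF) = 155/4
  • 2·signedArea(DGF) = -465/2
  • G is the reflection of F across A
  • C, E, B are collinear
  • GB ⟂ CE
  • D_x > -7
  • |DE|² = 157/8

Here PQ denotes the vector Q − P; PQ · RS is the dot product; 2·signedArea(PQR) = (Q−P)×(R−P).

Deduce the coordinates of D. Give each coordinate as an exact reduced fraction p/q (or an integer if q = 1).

D = (-27/4, 5/4)

1. D_x = -27/4  [2·signedArea(DGF) = -465/2 ∩ 2·signedArea(DCF) = 155/4]
2. D_y = 5/4  [2·signedArea(DGF) = -465/2 ∩ 2·signedArea(DCF) = 155/4]
   → D = (-27/4, 5/4)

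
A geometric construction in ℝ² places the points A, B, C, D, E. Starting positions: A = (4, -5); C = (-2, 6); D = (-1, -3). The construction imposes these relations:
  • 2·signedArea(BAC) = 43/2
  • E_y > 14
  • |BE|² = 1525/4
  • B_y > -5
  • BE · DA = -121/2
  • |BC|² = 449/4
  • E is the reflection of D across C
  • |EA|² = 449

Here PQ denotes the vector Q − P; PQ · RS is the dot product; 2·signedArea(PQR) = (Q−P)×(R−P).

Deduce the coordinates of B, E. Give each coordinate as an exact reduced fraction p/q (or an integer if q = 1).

1. E_x = -3  [E is the reflection of D across C]
2. E_y = 15  [E is the reflection of D across C]
   → E = (-3, 15)
3. B_x = 3/2  [2·signedArea(BAC) = 43/2 ∩ BE · DA = -121/2]
4. B_y = -4  [2·signedArea(BAC) = 43/2 ∩ BE · DA = -121/2]
   → B = (3/2, -4)

B = (3/2, -4)
E = (-3, 15)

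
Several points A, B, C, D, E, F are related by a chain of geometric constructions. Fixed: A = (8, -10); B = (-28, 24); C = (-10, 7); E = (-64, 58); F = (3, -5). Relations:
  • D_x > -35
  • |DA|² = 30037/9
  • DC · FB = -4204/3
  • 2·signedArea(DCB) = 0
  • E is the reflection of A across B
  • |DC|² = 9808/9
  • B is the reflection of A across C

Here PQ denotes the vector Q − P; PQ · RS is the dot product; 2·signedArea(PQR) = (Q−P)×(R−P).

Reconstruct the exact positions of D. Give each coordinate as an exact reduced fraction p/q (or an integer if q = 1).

1. D_x = -34  [2·signedArea(DCB) = 0 ∩ DC · FB = -4204/3]
2. D_y = 89/3  [2·signedArea(DCB) = 0 ∩ DC · FB = -4204/3]
   → D = (-34, 89/3)

D = (-34, 89/3)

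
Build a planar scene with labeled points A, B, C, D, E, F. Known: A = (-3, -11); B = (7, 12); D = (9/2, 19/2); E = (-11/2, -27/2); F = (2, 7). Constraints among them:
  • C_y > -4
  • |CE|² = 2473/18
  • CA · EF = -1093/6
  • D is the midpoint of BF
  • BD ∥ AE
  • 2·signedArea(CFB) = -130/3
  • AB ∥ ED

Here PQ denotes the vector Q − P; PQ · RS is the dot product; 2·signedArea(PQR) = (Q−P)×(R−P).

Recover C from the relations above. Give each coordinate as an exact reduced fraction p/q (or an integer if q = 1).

1. C_x = 1/3  [2·signedArea(CFB) = -130/3 ∩ CA · EF = -1093/6]
2. C_y = -10/3  [2·signedArea(CFB) = -130/3 ∩ CA · EF = -1093/6]
   → C = (1/3, -10/3)

C = (1/3, -10/3)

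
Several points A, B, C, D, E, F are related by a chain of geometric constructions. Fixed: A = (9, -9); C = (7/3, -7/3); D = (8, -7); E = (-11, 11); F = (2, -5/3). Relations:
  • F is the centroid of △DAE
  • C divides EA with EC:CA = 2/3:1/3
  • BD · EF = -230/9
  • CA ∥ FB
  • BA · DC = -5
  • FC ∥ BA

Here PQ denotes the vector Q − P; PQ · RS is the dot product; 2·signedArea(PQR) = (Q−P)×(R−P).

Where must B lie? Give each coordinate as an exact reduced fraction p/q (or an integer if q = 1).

B = (26/3, -25/3)

1. B_x = 26/3  [FC ∥ BA ∩ CA ∥ FB]
2. B_y = -25/3  [FC ∥ BA ∩ CA ∥ FB]
   → B = (26/3, -25/3)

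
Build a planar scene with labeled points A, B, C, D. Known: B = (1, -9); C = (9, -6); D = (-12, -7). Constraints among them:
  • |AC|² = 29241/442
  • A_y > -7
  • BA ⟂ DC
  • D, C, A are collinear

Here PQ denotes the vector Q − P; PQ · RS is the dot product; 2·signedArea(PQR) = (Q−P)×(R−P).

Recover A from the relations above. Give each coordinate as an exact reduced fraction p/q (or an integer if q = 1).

1. A_x = 387/442  [D, C, A are collinear ∩ BA ⟂ DC]
2. A_y = -2823/442  [D, C, A are collinear ∩ BA ⟂ DC]
   → A = (387/442, -2823/442)

A = (387/442, -2823/442)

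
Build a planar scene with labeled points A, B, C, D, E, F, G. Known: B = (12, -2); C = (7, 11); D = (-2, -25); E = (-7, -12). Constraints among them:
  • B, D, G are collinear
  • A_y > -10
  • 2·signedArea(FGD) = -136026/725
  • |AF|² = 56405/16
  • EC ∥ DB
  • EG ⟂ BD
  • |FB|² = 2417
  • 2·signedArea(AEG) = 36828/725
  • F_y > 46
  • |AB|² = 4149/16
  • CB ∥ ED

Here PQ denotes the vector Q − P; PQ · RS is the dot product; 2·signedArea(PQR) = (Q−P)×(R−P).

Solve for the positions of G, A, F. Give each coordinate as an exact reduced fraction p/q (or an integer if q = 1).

1. G_x = 1756/725  [B, D, G are collinear ∩ EG ⟂ BD]
2. G_y = -12858/725  [B, D, G are collinear ∩ EG ⟂ BD]
   → G = (1756/725, -12858/725)
3. A_x = -9/4  [line 4158/725·x + 6831/725·y + 2970/29 = 0 ∩ |AB|² = 4149/16]
4. A_y = -19/2  [line 4158/725·x + 6831/725·y + 2970/29 = 0 ∩ |AB|² = 4149/16]
   → A = (-9/4, -19/2)
5. F_x = 16  [line 5267/725·x + -3206/725·y + 458/5 = 0 ∩ |FB|² = 2417]
6. F_y = 47  [line 5267/725·x + -3206/725·y + 458/5 = 0 ∩ |FB|² = 2417]
   → F = (16, 47)

A = (-9/4, -19/2)
F = (16, 47)
G = (1756/725, -12858/725)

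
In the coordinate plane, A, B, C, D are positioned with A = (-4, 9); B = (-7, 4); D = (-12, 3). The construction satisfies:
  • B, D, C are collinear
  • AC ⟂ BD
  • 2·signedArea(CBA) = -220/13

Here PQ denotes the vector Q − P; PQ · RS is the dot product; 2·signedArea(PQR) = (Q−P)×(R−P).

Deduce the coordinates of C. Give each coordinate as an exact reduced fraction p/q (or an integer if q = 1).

C = (-41/13, 62/13)

1. C_x = -41/13  [B, D, C are collinear ∩ AC ⟂ BD]
2. C_y = 62/13  [B, D, C are collinear ∩ AC ⟂ BD]
   → C = (-41/13, 62/13)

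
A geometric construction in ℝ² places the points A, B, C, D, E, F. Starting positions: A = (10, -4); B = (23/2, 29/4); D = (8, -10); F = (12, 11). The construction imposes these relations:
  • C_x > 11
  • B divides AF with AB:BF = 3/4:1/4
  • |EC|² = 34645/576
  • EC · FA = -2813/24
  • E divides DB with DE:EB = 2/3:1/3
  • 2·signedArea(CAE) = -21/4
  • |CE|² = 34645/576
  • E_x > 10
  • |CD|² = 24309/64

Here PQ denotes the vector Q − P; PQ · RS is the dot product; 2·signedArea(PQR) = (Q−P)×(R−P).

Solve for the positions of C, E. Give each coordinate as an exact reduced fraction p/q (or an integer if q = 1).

1. E_x = 31/3  [E divides DB with DE:EB = 2/3:1/3]
2. E_y = 3/2  [E divides DB with DE:EB = 2/3:1/3]
   → E = (31/3, 3/2)
3. C_x = 47/4  [2·signedArea(CAE) = -21/4 ∩ EC · FA = -2813/24]
4. C_y = 73/8  [2·signedArea(CAE) = -21/4 ∩ EC · FA = -2813/24]
   → C = (47/4, 73/8)

C = (47/4, 73/8)
E = (31/3, 3/2)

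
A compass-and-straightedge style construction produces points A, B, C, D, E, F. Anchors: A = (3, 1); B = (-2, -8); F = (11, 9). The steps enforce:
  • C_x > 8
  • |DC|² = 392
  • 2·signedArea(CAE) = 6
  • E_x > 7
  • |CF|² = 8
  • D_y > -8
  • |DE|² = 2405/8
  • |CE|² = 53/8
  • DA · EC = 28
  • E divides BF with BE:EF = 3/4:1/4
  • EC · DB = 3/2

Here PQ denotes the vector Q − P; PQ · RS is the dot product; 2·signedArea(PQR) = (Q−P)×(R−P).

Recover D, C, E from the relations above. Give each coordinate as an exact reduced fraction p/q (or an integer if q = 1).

C = (9, 7)
D = (-5, -7)
E = (31/4, 19/4)

1. E_x = 31/4  [E divides BF with BE:EF = 3/4:1/4]
2. E_y = 19/4  [E divides BF with BE:EF = 3/4:1/4]
   → E = (31/4, 19/4)
3. C_x = 9  [line -15/4·x + 19/4·y + 1/2 = 0 ∩ |CE|² = 53/8]
4. C_y = 7  [line -15/4·x + 19/4·y + 1/2 = 0 ∩ |CE|² = 53/8]
   → C = (9, 7)
5. D_x = -5  [line -5/4·x + -9/4·y + -22 = 0 ∩ |DC|² = 392]
6. D_y = -7  [line -5/4·x + -9/4·y + -22 = 0 ∩ |DC|² = 392]
   → D = (-5, -7)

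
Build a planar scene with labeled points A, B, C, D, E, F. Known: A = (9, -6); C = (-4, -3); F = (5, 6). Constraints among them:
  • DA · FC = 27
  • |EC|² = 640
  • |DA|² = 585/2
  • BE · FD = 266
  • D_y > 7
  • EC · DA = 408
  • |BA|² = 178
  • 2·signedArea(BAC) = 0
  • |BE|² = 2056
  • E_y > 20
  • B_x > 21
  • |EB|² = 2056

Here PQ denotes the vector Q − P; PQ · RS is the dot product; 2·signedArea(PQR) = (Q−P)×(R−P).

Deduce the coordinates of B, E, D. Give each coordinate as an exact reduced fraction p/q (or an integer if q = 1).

1. B_x = 22  [line -3·x + -13·y + -51 = 0 ∩ |BA|² = 178]
2. B_y = -9  [line -3·x + -13·y + -51 = 0 ∩ |BA|² = 178]
   → B = (22, -9)
3. D_x = -3/2  [line 9·x + 9·y + -54 = 0 ∩ |DA|² = 585/2]
4. D_y = 15/2  [line 9·x + 9·y + -54 = 0 ∩ |DA|² = 585/2]
   → D = (-3/2, 15/2)
5. E_x = -12  [EC · DA = 408 ∩ BE · FD = 266]
6. E_y = 21  [EC · DA = 408 ∩ BE · FD = 266]
   → E = (-12, 21)

B = (22, -9)
D = (-3/2, 15/2)
E = (-12, 21)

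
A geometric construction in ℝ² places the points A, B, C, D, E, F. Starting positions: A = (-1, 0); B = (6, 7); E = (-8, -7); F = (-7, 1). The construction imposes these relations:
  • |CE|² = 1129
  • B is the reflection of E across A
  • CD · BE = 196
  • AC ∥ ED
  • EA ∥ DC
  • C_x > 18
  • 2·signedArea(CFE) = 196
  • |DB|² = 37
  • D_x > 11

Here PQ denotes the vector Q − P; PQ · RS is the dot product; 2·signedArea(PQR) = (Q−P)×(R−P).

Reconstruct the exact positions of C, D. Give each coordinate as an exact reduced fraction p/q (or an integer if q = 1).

1. C_x = 19  [line 8·x + -1·y + -139 = 0 ∩ |CE|² = 1129]
2. C_y = 13  [line 8·x + -1·y + -139 = 0 ∩ |CE|² = 1129]
   → C = (19, 13)
3. D_x = 12  [EA ∥ DC ∩ AC ∥ ED]
4. D_y = 6  [EA ∥ DC ∩ AC ∥ ED]
   → D = (12, 6)

C = (19, 13)
D = (12, 6)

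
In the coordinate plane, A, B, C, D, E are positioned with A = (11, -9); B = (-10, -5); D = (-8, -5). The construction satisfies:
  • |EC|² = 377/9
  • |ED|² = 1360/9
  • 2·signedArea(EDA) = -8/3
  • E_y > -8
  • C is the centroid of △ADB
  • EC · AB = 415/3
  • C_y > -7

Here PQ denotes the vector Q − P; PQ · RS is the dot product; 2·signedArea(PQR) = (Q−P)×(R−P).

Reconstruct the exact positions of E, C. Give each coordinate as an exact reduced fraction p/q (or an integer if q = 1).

C = (-7/3, -19/3)
E = (4, -23/3)

1. C_x = -7/3  [C is the centroid of △ADB]
2. C_y = -19/3  [C is the centroid of △ADB]
   → C = (-7/3, -19/3)
3. E_x = 4  [EC · AB = 415/3 ∩ 2·signedArea(EDA) = -8/3]
4. E_y = -23/3  [EC · AB = 415/3 ∩ 2·signedArea(EDA) = -8/3]
   → E = (4, -23/3)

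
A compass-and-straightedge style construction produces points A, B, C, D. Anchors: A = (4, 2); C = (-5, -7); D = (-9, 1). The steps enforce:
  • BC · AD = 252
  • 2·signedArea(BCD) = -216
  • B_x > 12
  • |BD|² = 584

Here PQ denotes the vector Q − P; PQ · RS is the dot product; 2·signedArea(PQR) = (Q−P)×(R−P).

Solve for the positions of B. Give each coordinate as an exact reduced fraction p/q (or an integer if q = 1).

1. B_x = 13  [2·signedArea(BCD) = -216 ∩ BC · AD = 252]
2. B_y = 11  [2·signedArea(BCD) = -216 ∩ BC · AD = 252]
   → B = (13, 11)

B = (13, 11)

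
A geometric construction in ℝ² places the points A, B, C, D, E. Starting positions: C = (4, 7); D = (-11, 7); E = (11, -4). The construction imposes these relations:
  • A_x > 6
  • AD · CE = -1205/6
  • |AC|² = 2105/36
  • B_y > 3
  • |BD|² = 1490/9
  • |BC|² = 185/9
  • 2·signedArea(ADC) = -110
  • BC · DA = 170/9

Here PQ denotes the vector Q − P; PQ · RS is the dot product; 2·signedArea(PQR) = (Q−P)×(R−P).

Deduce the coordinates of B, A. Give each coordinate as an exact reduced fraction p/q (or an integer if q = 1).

A = (37/6, -1/3)
B = (4/3, 10/3)

1. A_x = 37/6  [AD · CE = -1205/6 ∩ 2·signedArea(ADC) = -110]
2. A_y = -1/3  [AD · CE = -1205/6 ∩ 2·signedArea(ADC) = -110]
   → A = (37/6, -1/3)
3. B_x = 4/3  [line -103/6·x + 22/3·y + -14/9 = 0 ∩ |BD|² = 1490/9]
4. B_y = 10/3  [line -103/6·x + 22/3·y + -14/9 = 0 ∩ |BD|² = 1490/9]
   → B = (4/3, 10/3)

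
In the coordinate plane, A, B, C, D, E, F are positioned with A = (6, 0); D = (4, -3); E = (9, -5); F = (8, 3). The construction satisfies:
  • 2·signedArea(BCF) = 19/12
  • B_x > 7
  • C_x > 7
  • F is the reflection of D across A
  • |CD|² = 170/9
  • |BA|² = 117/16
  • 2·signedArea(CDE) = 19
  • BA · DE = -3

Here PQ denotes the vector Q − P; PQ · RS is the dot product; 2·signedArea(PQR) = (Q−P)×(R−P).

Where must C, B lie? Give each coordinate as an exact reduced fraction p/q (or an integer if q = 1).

B = (15/2, 9/4)
C = (23/3, -2/3)

1. C_x = 23/3  [line 2·x + 5·y + -12 = 0 ∩ |CD|² = 170/9]
2. C_y = -2/3  [line 2·x + 5·y + -12 = 0 ∩ |CD|² = 170/9]
   → C = (23/3, -2/3)
3. B_x = 15/2  [2·signedArea(BCF) = 19/12 ∩ BA · DE = -3]
4. B_y = 9/4  [2·signedArea(BCF) = 19/12 ∩ BA · DE = -3]
   → B = (15/2, 9/4)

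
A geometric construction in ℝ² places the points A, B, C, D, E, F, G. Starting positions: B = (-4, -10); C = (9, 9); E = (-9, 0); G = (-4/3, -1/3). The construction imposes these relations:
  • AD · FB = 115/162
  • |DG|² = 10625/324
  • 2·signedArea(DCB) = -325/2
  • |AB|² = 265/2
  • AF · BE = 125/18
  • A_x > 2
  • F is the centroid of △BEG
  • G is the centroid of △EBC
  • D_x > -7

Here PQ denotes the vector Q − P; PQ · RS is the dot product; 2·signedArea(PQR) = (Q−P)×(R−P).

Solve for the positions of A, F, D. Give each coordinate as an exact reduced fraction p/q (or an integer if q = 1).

A = (5/2, -1/2)
D = (-62/9, -31/18)
F = (-43/9, -31/9)

1. F_x = -43/9  [F is the centroid of △BEG]
2. F_y = -31/9  [F is the centroid of △BEG]
   → F = (-43/9, -31/9)
3. A_x = 5/2  [line 5·x + -10·y + -35/2 = 0 ∩ |AB|² = 265/2]
4. A_y = -1/2  [line 5·x + -10·y + -35/2 = 0 ∩ |AB|² = 265/2]
   → A = (5/2, -1/2)
5. D_x = -62/9  [2·signedArea(DCB) = -325/2 ∩ AD · FB = 115/162]
6. D_y = -31/18  [2·signedArea(DCB) = -325/2 ∩ AD · FB = 115/162]
   → D = (-62/9, -31/18)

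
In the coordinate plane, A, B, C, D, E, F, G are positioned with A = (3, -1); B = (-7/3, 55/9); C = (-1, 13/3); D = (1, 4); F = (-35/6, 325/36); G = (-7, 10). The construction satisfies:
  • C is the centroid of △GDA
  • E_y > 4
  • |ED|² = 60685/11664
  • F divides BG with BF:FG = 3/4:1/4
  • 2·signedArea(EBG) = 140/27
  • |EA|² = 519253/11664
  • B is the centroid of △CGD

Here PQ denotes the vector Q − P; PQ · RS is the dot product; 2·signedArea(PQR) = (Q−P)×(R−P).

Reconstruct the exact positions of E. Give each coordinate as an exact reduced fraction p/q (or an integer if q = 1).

E = (-23/18, 445/108)

1. E_x = -23/18  [line -35/9·x + -14/3·y + 385/27 = 0 ∩ |EA|² = 519253/11664]
2. E_y = 445/108  [line -35/9·x + -14/3·y + 385/27 = 0 ∩ |EA|² = 519253/11664]
   → E = (-23/18, 445/108)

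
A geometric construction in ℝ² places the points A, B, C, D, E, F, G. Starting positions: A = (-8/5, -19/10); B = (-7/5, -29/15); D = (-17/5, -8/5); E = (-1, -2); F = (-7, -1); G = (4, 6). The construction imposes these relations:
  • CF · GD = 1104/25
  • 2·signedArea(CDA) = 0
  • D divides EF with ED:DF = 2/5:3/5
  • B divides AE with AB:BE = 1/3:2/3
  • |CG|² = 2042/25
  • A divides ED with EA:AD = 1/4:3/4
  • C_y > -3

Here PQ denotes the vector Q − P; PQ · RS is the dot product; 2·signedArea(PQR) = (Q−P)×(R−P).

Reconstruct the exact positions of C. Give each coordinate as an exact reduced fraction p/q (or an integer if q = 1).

1. C_x = 1/5  [2·signedArea(CDA) = 0 ∩ CF · GD = 1104/25]
2. C_y = -11/5  [2·signedArea(CDA) = 0 ∩ CF · GD = 1104/25]
   → C = (1/5, -11/5)

C = (1/5, -11/5)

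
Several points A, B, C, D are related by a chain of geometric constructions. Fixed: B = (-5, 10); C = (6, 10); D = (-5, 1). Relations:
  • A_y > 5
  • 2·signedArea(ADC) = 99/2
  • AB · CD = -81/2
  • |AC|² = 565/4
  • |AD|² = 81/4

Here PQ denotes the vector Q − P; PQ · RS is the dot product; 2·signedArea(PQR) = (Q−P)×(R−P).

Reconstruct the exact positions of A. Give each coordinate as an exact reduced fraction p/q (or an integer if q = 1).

1. A_x = -5  [AB · CD = -81/2 ∩ 2·signedArea(ADC) = 99/2]
2. A_y = 11/2  [AB · CD = -81/2 ∩ 2·signedArea(ADC) = 99/2]
   → A = (-5, 11/2)

A = (-5, 11/2)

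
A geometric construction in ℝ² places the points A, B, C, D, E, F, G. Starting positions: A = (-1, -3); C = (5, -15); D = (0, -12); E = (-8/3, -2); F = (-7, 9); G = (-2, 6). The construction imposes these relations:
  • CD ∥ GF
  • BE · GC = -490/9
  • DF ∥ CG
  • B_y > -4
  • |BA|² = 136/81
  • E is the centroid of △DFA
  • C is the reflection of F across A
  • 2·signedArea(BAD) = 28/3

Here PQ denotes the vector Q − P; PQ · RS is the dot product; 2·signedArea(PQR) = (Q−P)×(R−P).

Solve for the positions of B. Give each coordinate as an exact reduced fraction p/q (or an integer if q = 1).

1. B_x = 1/9  [BE · GC = -490/9 ∩ 2·signedArea(BAD) = 28/3]
2. B_y = -11/3  [BE · GC = -490/9 ∩ 2·signedArea(BAD) = 28/3]
   → B = (1/9, -11/3)

B = (1/9, -11/3)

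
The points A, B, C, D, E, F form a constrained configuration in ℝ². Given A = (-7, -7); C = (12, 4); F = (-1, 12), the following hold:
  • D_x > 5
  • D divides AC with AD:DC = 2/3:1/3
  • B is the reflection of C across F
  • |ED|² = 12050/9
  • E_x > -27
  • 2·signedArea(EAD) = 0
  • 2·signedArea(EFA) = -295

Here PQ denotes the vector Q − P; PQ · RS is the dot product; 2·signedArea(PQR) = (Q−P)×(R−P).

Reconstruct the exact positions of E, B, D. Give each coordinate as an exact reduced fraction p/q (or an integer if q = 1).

1. B_x = -14  [B is the reflection of C across F]
2. B_y = 20  [B is the reflection of C across F]
   → B = (-14, 20)
3. D_x = 17/3  [D divides AC with AD:DC = 2/3:1/3]
4. D_y = 1/3  [D divides AC with AD:DC = 2/3:1/3]
   → D = (17/3, 1/3)
5. E_x = -26  [2·signedArea(EAD) = 0 ∩ 2·signedArea(EFA) = -295]
6. E_y = -18  [2·signedArea(EAD) = 0 ∩ 2·signedArea(EFA) = -295]
   → E = (-26, -18)

B = (-14, 20)
D = (17/3, 1/3)
E = (-26, -18)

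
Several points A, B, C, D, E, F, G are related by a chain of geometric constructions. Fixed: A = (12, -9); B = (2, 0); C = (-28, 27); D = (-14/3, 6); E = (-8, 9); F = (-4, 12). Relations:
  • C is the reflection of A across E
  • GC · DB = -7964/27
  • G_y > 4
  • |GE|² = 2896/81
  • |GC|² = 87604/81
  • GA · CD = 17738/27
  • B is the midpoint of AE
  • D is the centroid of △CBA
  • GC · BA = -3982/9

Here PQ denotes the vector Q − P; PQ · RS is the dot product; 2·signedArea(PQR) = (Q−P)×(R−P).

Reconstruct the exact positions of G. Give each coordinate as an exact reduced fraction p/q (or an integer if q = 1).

G = (-32/9, 5)

1. G_x = -32/9  [line -20/3·x + 6·y + -1450/27 = 0 ∩ |GE|² = 2896/81]
2. G_y = 5  [line -20/3·x + 6·y + -1450/27 = 0 ∩ |GE|² = 2896/81]
   → G = (-32/9, 5)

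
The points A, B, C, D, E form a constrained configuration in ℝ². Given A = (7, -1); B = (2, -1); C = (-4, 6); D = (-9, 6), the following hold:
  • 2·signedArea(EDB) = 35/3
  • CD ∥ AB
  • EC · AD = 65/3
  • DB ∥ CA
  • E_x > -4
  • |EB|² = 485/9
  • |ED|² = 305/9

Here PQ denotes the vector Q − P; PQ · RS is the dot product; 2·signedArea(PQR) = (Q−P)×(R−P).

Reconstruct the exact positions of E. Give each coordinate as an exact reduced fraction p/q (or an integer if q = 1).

E = (-11/3, 11/3)

1. E_x = -11/3  [2·signedArea(EDB) = 35/3 ∩ EC · AD = 65/3]
2. E_y = 11/3  [2·signedArea(EDB) = 35/3 ∩ EC · AD = 65/3]
   → E = (-11/3, 11/3)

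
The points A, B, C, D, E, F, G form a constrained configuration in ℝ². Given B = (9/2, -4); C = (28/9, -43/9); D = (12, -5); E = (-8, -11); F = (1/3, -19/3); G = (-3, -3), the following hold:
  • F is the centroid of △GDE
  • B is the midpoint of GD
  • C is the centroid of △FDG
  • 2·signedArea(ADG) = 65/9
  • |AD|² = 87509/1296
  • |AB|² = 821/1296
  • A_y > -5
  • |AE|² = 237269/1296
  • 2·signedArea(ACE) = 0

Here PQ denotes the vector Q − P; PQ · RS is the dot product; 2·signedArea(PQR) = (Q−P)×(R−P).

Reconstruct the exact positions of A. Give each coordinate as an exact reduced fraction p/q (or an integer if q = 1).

1. A_x = 137/36  [2·signedArea(ACE) = 0 ∩ 2·signedArea(ADG) = 65/9]
2. A_y = -79/18  [2·signedArea(ACE) = 0 ∩ 2·signedArea(ADG) = 65/9]
   → A = (137/36, -79/18)

A = (137/36, -79/18)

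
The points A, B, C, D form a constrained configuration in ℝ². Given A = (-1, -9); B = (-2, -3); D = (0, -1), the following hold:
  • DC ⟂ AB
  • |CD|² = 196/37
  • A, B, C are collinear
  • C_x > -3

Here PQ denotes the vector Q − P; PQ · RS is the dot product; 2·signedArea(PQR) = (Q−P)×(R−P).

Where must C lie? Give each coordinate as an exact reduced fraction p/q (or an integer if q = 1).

1. C_x = -84/37  [A, B, C are collinear ∩ DC ⟂ AB]
2. C_y = -51/37  [A, B, C are collinear ∩ DC ⟂ AB]
   → C = (-84/37, -51/37)

C = (-84/37, -51/37)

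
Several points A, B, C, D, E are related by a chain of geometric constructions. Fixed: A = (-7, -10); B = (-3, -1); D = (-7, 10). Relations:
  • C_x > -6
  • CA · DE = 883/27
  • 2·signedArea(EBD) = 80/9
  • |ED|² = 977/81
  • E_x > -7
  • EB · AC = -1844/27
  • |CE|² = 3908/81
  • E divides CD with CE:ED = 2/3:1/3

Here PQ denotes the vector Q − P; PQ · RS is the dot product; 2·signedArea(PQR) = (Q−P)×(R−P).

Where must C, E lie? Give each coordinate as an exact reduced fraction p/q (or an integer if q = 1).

C = (-17/3, -1/3)
E = (-59/9, 59/9)

1. E_x = -59/9  [line -11·x + -4·y + -413/9 = 0 ∩ |ED|² = 977/81]
2. E_y = 59/9  [line -11·x + -4·y + -413/9 = 0 ∩ |ED|² = 977/81]
   → E = (-59/9, 59/9)
3. C_x = -17/3  [CA · DE = 883/27 ∩ E divides CD with CE:ED = 2/3:1/3]
4. C_y = -1/3  [CA · DE = 883/27 ∩ E divides CD with CE:ED = 2/3:1/3]
   → C = (-17/3, -1/3)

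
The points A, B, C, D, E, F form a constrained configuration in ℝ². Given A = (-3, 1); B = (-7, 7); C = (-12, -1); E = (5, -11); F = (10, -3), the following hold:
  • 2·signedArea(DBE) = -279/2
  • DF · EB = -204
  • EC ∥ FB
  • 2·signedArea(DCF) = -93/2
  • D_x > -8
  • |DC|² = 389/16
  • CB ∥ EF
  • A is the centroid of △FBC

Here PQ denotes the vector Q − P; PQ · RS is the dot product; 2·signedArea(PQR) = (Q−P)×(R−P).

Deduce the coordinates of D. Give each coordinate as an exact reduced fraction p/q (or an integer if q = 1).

D = (-31/4, -7/2)

1. D_x = -31/4  [2·signedArea(DCF) = -93/2 ∩ 2·signedArea(DBE) = -279/2]
2. D_y = -7/2  [2·signedArea(DCF) = -93/2 ∩ 2·signedArea(DBE) = -279/2]
   → D = (-31/4, -7/2)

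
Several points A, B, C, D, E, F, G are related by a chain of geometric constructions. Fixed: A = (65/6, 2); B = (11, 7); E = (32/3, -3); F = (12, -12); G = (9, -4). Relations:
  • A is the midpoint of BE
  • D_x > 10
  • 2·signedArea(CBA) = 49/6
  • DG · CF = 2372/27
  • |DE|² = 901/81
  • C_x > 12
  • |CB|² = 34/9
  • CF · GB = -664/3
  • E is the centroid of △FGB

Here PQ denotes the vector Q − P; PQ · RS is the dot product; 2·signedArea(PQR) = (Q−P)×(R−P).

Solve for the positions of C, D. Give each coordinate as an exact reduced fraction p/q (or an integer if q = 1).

C = (38/3, 8)
D = (97/9, 1/3)

1. C_x = 38/3  [2·signedArea(CBA) = 49/6 ∩ CF · GB = -664/3]
2. C_y = 8  [2·signedArea(CBA) = 49/6 ∩ CF · GB = -664/3]
   → C = (38/3, 8)
3. D_x = 97/9  [line 2/3·x + 20·y + -374/27 = 0 ∩ |DE|² = 901/81]
4. D_y = 1/3  [line 2/3·x + 20·y + -374/27 = 0 ∩ |DE|² = 901/81]
   → D = (97/9, 1/3)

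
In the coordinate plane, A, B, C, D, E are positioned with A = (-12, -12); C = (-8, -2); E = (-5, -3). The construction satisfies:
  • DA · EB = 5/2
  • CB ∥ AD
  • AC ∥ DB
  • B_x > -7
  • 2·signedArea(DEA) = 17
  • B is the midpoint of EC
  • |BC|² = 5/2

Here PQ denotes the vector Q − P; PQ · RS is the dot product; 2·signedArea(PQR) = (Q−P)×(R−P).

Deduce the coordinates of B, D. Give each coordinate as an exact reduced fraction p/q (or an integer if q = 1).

1. B_x = -13/2  [B is the midpoint of EC]
2. B_y = -5/2  [B is the midpoint of EC]
   → B = (-13/2, -5/2)
3. D_x = -21/2  [AC ∥ DB ∩ CB ∥ AD]
4. D_y = -25/2  [AC ∥ DB ∩ CB ∥ AD]
   → D = (-21/2, -25/2)

B = (-13/2, -5/2)
D = (-21/2, -25/2)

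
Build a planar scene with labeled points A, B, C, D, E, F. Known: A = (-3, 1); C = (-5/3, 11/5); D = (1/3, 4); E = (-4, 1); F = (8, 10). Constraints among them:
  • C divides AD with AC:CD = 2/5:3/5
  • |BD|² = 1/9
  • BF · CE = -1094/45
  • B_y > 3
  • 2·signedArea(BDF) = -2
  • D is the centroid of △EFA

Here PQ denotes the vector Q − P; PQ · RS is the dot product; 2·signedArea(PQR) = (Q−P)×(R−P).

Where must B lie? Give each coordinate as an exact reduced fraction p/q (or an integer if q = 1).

B = (2/3, 4)

1. B_x = 2/3  [2·signedArea(BDF) = -2 ∩ BF · CE = -1094/45]
2. B_y = 4  [2·signedArea(BDF) = -2 ∩ BF · CE = -1094/45]
   → B = (2/3, 4)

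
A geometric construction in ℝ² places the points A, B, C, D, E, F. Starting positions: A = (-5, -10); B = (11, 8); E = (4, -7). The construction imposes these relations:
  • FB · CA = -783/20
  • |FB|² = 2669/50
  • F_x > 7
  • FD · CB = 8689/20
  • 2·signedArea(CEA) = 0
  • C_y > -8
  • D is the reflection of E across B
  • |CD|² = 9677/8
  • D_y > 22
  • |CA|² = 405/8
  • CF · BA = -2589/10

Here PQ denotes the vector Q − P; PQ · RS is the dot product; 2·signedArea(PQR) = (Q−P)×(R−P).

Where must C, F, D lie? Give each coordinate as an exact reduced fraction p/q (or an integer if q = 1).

C = (7/4, -31/4)
D = (18, 23)
F = (73/10, 17/10)

1. C_x = 7/4  [line 3·x + -9·y + -75 = 0 ∩ |CA|² = 405/8]
2. C_y = -31/4  [line 3·x + -9·y + -75 = 0 ∩ |CA|² = 405/8]
   → C = (7/4, -31/4)
3. F_x = 73/10  [CF · BA = -2589/10 ∩ FB · CA = -783/20]
4. F_y = 17/10  [CF · BA = -2589/10 ∩ FB · CA = -783/20]
   → F = (73/10, 17/10)
5. D_x = 18  [FD · CB = 8689/20 ∩ D is the reflection of E across B]
6. D_y = 23  [FD · CB = 8689/20 ∩ D is the reflection of E across B]
   → D = (18, 23)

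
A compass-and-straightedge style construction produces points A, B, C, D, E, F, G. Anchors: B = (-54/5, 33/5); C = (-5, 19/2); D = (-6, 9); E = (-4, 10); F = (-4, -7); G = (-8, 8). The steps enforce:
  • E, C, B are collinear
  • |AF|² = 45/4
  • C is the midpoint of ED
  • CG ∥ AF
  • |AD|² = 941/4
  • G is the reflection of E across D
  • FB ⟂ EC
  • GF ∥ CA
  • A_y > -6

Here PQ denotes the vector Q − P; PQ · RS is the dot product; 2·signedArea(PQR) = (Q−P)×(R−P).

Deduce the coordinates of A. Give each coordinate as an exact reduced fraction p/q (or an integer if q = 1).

A = (-1, -11/2)

1. A_x = -1  [CG ∥ AF ∩ GF ∥ CA]
2. A_y = -11/2  [CG ∥ AF ∩ GF ∥ CA]
   → A = (-1, -11/2)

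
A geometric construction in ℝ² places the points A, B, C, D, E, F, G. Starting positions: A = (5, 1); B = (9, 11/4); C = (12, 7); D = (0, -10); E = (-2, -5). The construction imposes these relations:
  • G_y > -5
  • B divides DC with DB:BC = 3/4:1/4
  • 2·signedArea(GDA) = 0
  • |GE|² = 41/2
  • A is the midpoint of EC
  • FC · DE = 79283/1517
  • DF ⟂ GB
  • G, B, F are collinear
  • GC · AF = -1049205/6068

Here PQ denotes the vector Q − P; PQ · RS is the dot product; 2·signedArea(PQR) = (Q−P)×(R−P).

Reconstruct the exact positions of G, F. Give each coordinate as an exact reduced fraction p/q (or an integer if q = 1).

1. G_x = 5/2  [line -11·x + 5·y + 50 = 0 ∩ |GE|² = 41/2]
2. G_y = -9/2  [line -11·x + 5·y + 50 = 0 ∩ |GE|² = 41/2]
   → G = (5/2, -9/2)
3. F_x = -4089/3034  [G, B, F are collinear ∩ DF ⟂ GB]
4. F_y = -13337/1517  [G, B, F are collinear ∩ DF ⟂ GB]
   → F = (-4089/3034, -13337/1517)

F = (-4089/3034, -13337/1517)
G = (5/2, -9/2)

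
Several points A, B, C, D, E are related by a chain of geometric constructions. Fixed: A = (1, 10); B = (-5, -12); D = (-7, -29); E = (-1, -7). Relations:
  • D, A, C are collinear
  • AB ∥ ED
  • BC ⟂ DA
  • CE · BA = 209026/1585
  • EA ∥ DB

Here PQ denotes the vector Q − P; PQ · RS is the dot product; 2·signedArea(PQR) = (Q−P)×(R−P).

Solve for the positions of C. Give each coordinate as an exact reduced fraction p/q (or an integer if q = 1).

C = (-5663/1585, -19484/1585)

1. C_x = -5663/1585  [D, A, C are collinear ∩ BC ⟂ DA]
2. C_y = -19484/1585  [D, A, C are collinear ∩ BC ⟂ DA]
   → C = (-5663/1585, -19484/1585)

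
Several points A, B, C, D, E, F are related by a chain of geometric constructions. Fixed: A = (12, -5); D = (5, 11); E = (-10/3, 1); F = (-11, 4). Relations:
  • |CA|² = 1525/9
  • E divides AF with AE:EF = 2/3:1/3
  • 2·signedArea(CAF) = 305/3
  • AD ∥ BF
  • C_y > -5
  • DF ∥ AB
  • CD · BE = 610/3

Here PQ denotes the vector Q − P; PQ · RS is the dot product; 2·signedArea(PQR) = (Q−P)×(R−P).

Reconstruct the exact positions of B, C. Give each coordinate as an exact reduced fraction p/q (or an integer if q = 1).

B = (-4, -12)
C = (-1, -13/3)

1. B_x = -4  [AD ∥ BF ∩ DF ∥ AB]
2. B_y = -12  [AD ∥ BF ∩ DF ∥ AB]
   → B = (-4, -12)
3. C_x = -1  [CD · BE = 610/3 ∩ 2·signedArea(CAF) = 305/3]
4. C_y = -13/3  [CD · BE = 610/3 ∩ 2·signedArea(CAF) = 305/3]
   → C = (-1, -13/3)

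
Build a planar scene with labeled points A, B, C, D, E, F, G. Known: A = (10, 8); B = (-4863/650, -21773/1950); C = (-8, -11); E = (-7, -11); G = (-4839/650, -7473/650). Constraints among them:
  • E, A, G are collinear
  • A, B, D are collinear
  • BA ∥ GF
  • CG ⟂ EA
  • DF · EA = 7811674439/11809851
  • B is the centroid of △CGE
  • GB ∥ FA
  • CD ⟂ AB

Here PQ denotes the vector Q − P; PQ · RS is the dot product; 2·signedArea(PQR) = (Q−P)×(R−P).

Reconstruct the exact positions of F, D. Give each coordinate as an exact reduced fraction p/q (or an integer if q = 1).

D = (-19535223821/2558801050, -28999820597/2558801050)
F = (3262/325, 7477/975)

1. F_x = 3262/325  [GB ∥ FA ∩ BA ∥ GF]
2. F_y = 7477/975  [GB ∥ FA ∩ BA ∥ GF]
   → F = (3262/325, 7477/975)
3. D_x = -19535223821/2558801050  [A, B, D are collinear ∩ CD ⟂ AB]
4. D_y = -28999820597/2558801050  [A, B, D are collinear ∩ CD ⟂ AB]
   → D = (-19535223821/2558801050, -28999820597/2558801050)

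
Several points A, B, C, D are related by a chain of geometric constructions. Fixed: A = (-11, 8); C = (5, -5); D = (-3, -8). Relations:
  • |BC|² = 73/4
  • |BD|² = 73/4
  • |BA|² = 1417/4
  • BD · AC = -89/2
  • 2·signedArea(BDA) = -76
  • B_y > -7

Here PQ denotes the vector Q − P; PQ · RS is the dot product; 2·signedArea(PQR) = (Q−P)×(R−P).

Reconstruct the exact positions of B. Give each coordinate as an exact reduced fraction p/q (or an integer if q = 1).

B = (1, -13/2)

1. B_x = 1  [BD · AC = -89/2 ∩ 2·signedArea(BDA) = -76]
2. B_y = -13/2  [BD · AC = -89/2 ∩ 2·signedArea(BDA) = -76]
   → B = (1, -13/2)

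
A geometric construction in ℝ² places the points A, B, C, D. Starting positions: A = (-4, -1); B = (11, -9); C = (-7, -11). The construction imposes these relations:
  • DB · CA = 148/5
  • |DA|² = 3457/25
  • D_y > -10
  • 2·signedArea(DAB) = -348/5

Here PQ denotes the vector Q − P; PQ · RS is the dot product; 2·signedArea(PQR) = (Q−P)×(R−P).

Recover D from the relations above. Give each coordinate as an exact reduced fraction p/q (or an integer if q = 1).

1. D_x = 19/5  [2·signedArea(DAB) = -348/5 ∩ DB · CA = 148/5]
2. D_y = -49/5  [2·signedArea(DAB) = -348/5 ∩ DB · CA = 148/5]
   → D = (19/5, -49/5)

D = (19/5, -49/5)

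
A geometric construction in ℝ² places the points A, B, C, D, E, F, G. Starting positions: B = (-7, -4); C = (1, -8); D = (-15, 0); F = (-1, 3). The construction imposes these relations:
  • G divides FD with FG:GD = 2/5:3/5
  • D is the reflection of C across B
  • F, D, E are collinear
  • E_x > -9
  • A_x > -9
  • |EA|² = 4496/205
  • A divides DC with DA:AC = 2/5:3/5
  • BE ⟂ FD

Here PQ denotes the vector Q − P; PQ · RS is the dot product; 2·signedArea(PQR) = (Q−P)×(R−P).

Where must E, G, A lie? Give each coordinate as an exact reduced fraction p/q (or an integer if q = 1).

A = (-43/5, -16/5)
E = (-335/41, 60/41)
G = (-33/5, 9/5)

1. E_x = -335/41  [F, D, E are collinear ∩ BE ⟂ FD]
2. E_y = 60/41  [F, D, E are collinear ∩ BE ⟂ FD]
   → E = (-335/41, 60/41)
3. G_x = -33/5  [G divides FD with FG:GD = 2/5:3/5]
4. G_y = 9/5  [G divides FD with FG:GD = 2/5:3/5]
   → G = (-33/5, 9/5)
5. A_x = -43/5  [A divides DC with DA:AC = 2/5:3/5]
6. A_y = -16/5  [A divides DC with DA:AC = 2/5:3/5]
   → A = (-43/5, -16/5)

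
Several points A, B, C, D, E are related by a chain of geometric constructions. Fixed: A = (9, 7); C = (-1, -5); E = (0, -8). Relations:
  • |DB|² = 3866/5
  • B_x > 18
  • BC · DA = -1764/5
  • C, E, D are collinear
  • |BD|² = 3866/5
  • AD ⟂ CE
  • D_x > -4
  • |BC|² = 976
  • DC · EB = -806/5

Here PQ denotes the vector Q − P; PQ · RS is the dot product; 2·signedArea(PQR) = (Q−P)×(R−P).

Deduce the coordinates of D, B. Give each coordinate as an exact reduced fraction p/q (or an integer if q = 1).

1. D_x = -18/5  [C, E, D are collinear ∩ AD ⟂ CE]
2. D_y = 14/5  [C, E, D are collinear ∩ AD ⟂ CE]
   → D = (-18/5, 14/5)
3. B_x = 19  [BC · DA = -1764/5 ∩ DC · EB = -806/5]
4. B_y = 19  [BC · DA = -1764/5 ∩ DC · EB = -806/5]
   → B = (19, 19)

B = (19, 19)
D = (-18/5, 14/5)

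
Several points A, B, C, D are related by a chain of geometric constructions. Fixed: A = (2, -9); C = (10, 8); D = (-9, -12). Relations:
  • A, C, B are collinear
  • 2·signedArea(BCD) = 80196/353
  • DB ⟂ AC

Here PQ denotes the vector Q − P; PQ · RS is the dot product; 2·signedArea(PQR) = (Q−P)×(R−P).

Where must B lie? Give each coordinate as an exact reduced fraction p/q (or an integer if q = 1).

1. B_x = -406/353  [A, C, B are collinear ∩ DB ⟂ AC]
2. B_y = -5540/353  [A, C, B are collinear ∩ DB ⟂ AC]
   → B = (-406/353, -5540/353)

B = (-406/353, -5540/353)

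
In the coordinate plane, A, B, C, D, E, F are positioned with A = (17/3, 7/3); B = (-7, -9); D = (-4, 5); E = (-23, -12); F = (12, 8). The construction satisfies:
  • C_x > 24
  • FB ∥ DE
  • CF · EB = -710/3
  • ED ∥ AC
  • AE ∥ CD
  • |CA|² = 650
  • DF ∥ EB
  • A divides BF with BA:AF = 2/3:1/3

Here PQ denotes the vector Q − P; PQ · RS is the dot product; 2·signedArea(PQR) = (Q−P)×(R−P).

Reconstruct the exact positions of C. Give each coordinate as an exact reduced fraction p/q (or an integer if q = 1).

1. C_x = 74/3  [AE ∥ CD ∩ ED ∥ AC]
2. C_y = 58/3  [AE ∥ CD ∩ ED ∥ AC]
   → C = (74/3, 58/3)

C = (74/3, 58/3)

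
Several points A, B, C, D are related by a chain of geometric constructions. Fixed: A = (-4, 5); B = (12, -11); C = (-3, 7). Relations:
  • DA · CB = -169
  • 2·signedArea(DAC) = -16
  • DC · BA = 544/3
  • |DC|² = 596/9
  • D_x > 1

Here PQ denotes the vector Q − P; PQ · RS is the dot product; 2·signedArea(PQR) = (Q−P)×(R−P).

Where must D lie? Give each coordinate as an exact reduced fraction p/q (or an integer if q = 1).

D = (5/3, 1/3)

1. D_x = 5/3  [DA · CB = -169 ∩ 2·signedArea(DAC) = -16]
2. D_y = 1/3  [DA · CB = -169 ∩ 2·signedArea(DAC) = -16]
   → D = (5/3, 1/3)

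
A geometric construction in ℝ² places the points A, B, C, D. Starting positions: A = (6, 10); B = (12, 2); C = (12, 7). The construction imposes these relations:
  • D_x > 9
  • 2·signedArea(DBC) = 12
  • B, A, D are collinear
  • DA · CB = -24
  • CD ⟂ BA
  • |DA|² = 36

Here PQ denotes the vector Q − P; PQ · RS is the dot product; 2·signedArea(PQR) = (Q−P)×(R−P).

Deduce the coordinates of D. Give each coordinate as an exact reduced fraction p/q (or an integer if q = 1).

D = (48/5, 26/5)

1. D_x = 48/5  [B, A, D are collinear ∩ CD ⟂ BA]
2. D_y = 26/5  [B, A, D are collinear ∩ CD ⟂ BA]
   → D = (48/5, 26/5)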